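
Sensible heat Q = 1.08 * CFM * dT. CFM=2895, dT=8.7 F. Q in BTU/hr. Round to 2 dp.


Q = 1.08 * 2895 * 8.7 = 27201.42 BTU/hr

27201.42 BTU/hr


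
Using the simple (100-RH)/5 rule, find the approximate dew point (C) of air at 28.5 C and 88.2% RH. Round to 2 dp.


Td = 28.5 - (100-88.2)/5 = 26.14 C

26.14 C


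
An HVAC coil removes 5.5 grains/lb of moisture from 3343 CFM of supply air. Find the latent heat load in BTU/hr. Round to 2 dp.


Q = 0.68 * 3343 * 5.5 = 12502.82 BTU/hr

12502.82 BTU/hr


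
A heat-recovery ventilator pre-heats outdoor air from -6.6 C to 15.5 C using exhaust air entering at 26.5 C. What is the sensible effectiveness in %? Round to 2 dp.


eff = (15.5-(-6.6))/(26.5-(-6.6))*100 = 66.77 %

66.77 %


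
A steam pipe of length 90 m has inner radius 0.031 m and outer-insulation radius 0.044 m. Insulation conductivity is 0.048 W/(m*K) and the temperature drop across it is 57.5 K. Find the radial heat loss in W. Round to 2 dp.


Q = 2*pi*0.048*90*57.5/ln(0.044/0.031) = 4456.69 W

4456.69 W


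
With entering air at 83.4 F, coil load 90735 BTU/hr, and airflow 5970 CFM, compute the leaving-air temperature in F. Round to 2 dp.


dT = 90735/(1.08*5970) = 14.0727
T_leave = 83.4 - 14.0727 = 69.33 F

69.33 F


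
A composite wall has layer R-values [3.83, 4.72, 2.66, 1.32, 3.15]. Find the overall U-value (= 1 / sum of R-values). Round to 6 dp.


R_total = 3.83 + 4.72 + 2.66 + 1.32 + 3.15 = 15.68
U = 1/15.68 = 0.063776

0.063776


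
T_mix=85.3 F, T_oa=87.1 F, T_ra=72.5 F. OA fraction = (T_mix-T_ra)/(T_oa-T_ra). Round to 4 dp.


frac = (85.3 - 72.5) / (87.1 - 72.5) = 0.8767

0.8767


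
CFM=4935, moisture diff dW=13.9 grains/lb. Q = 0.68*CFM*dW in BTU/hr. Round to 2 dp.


Q = 0.68 * 4935 * 13.9 = 46645.62 BTU/hr

46645.62 BTU/hr


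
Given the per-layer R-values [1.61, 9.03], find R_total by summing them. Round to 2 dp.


R_total = 1.61 + 9.03 = 10.64

10.64


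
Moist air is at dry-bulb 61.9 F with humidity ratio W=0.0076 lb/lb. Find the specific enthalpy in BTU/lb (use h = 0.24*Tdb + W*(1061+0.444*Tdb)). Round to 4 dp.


h = 0.24*61.9 + 0.0076*(1061+0.444*61.9) = 23.1285 BTU/lb

23.1285 BTU/lb


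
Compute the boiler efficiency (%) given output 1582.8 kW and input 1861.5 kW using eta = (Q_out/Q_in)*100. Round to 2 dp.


eta = (1582.8/1861.5)*100 = 85.03 %

85.03 %


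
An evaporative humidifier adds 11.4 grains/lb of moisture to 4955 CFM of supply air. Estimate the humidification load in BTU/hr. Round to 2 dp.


Q = 0.68 * 4955 * 11.4 = 38411.16 BTU/hr

38411.16 BTU/hr


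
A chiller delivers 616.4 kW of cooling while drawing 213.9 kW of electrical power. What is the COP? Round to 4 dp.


COP = 616.4 / 213.9 = 2.8817

2.8817


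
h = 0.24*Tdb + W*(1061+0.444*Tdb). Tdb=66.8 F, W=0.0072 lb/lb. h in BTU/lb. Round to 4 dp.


h = 0.24*66.8 + 0.0072*(1061+0.444*66.8) = 23.8847 BTU/lb

23.8847 BTU/lb


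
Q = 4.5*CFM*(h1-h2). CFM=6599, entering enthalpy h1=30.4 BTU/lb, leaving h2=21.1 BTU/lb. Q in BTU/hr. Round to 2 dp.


Q = 4.5 * 6599 * (30.4 - 21.1) = 276168.15 BTU/hr

276168.15 BTU/hr


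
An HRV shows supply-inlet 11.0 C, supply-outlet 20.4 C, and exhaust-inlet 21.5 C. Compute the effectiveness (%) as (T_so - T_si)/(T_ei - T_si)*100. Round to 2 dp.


eff = (20.4-11.0)/(21.5-11.0)*100 = 89.52 %

89.52 %


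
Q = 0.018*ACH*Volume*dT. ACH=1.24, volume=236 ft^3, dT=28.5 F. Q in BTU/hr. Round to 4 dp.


Q = 0.018 * 1.24 * 236 * 28.5 = 150.1243 BTU/hr

150.1243 BTU/hr


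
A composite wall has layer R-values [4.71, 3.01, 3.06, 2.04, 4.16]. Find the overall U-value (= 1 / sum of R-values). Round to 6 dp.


R_total = 4.71 + 3.01 + 3.06 + 2.04 + 4.16 = 16.98
U = 1/16.98 = 0.058893

0.058893


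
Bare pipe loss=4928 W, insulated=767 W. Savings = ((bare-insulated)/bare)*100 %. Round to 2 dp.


Savings = ((4928-767)/4928)*100 = 84.44 %

84.44 %


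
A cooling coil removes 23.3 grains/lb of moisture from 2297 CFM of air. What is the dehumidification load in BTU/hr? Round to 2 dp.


Q = 0.68 * 2297 * 23.3 = 36393.67 BTU/hr

36393.67 BTU/hr


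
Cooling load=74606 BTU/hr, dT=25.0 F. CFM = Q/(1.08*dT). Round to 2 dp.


CFM = 74606 / (1.08 * 25.0) = 2763.19

2763.19 CFM


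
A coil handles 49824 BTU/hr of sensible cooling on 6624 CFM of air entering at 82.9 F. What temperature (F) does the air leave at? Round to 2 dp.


dT = 49824/(1.08*6624) = 6.9646
T_leave = 82.9 - 6.9646 = 75.94 F

75.94 F


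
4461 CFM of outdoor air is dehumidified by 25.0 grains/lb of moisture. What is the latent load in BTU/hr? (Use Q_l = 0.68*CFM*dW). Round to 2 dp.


Q = 0.68 * 4461 * 25.0 = 75837.00 BTU/hr

75837.00 BTU/hr


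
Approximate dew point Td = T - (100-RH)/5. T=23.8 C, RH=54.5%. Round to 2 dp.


Td = 23.8 - (100-54.5)/5 = 14.70 C

14.70 C


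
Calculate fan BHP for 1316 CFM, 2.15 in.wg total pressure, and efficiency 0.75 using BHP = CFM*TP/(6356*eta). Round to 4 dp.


BHP = 1316 * 2.15 / (6356 * 0.75) = 0.5935 hp

0.5935 hp


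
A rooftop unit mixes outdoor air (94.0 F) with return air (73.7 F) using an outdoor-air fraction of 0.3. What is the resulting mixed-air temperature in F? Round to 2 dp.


T_mix = 0.3*94.0 + 0.7*73.7 = 79.79 F

79.79 F


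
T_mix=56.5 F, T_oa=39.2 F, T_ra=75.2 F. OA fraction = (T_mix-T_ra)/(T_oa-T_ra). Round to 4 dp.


frac = (56.5 - 75.2) / (39.2 - 75.2) = 0.5194

0.5194


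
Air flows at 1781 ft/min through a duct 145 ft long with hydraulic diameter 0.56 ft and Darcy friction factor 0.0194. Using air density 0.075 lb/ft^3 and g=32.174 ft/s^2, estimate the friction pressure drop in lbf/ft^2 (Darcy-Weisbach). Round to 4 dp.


v_fps = 1781/60 = 29.6833 ft/s
dp = 0.0194*(145/0.56)*0.075*29.6833^2/(2*32.174) = 5.1586 lbf/ft^2

5.1586 lbf/ft^2


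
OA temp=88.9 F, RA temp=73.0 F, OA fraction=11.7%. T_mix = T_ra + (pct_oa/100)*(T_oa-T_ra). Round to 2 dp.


T_mix = 73.0 + (11.7/100)*(88.9-73.0) = 74.86 F

74.86 F


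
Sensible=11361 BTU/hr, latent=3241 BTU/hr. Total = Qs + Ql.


Qt = 11361 + 3241 = 14602 BTU/hr

14602 BTU/hr


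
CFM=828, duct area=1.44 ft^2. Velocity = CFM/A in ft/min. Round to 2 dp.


V = 828 / 1.44 = 575.00 ft/min

575.00 ft/min


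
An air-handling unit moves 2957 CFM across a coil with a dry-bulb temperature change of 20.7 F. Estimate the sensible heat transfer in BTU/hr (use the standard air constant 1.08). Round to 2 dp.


Q = 1.08 * 2957 * 20.7 = 66106.69 BTU/hr

66106.69 BTU/hr


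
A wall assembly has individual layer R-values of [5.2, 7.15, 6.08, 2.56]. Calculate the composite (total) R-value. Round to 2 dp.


R_total = 5.2 + 7.15 + 6.08 + 2.56 = 20.99

20.99


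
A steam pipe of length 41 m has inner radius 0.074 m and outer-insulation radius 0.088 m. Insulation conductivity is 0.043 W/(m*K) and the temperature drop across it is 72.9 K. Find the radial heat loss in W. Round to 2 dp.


Q = 2*pi*0.043*41*72.9/ln(0.088/0.074) = 4660.49 W

4660.49 W


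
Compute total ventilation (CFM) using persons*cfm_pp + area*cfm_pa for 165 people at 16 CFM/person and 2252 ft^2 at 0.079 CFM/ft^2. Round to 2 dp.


Total = 165*16 + 2252*0.079 = 2817.91 CFM

2817.91 CFM


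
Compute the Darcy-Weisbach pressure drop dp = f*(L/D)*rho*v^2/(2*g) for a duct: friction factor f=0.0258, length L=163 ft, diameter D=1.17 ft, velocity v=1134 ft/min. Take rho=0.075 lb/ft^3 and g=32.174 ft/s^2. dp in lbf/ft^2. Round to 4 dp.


v_fps = 1134/60 = 18.9 ft/s
dp = 0.0258*(163/1.17)*0.075*18.9^2/(2*32.174) = 1.4965 lbf/ft^2

1.4965 lbf/ft^2


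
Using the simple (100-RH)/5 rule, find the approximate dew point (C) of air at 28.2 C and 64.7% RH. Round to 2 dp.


Td = 28.2 - (100-64.7)/5 = 21.14 C

21.14 C


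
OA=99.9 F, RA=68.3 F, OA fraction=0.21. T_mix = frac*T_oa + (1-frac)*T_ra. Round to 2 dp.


T_mix = 0.21*99.9 + 0.79*68.3 = 74.94 F

74.94 F


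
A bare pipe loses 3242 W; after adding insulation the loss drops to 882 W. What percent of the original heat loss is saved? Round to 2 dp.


Savings = ((3242-882)/3242)*100 = 72.79 %

72.79 %


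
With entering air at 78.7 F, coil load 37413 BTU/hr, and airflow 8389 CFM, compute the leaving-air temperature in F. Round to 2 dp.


dT = 37413/(1.08*8389) = 4.1294
T_leave = 78.7 - 4.1294 = 74.57 F

74.57 F


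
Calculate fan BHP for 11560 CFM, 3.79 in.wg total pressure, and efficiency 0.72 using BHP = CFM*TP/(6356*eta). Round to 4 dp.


BHP = 11560 * 3.79 / (6356 * 0.72) = 9.5737 hp

9.5737 hp


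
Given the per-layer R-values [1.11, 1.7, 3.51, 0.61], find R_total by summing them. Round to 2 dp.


R_total = 1.11 + 1.7 + 3.51 + 0.61 = 6.93

6.93


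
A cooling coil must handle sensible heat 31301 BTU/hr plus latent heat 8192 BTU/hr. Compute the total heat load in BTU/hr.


Qt = 31301 + 8192 = 39493 BTU/hr

39493 BTU/hr


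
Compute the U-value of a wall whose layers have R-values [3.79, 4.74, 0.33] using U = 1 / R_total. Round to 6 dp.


R_total = 3.79 + 4.74 + 0.33 = 8.86
U = 1/8.86 = 0.112867

0.112867


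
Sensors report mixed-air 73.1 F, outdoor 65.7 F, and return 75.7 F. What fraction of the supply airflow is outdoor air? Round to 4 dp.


frac = (73.1 - 75.7) / (65.7 - 75.7) = 0.2600

0.2600


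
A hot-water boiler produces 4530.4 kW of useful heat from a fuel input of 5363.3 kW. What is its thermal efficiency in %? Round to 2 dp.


eta = (4530.4/5363.3)*100 = 84.47 %

84.47 %


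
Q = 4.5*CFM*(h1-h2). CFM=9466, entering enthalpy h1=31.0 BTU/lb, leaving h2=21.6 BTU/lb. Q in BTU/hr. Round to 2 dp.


Q = 4.5 * 9466 * (31.0 - 21.6) = 400411.80 BTU/hr

400411.80 BTU/hr


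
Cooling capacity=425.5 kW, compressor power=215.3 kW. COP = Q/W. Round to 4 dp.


COP = 425.5 / 215.3 = 1.9763

1.9763


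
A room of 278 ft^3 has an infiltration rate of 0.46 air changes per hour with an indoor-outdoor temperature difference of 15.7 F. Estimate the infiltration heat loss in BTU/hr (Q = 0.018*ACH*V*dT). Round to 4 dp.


Q = 0.018 * 0.46 * 278 * 15.7 = 36.1389 BTU/hr

36.1389 BTU/hr


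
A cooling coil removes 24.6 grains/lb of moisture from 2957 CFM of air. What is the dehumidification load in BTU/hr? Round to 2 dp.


Q = 0.68 * 2957 * 24.6 = 49464.70 BTU/hr

49464.70 BTU/hr


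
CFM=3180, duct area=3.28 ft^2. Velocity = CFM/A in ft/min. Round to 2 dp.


V = 3180 / 3.28 = 969.51 ft/min

969.51 ft/min


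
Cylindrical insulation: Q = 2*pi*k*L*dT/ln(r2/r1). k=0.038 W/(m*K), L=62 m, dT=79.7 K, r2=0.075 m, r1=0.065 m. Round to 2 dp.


Q = 2*pi*0.038*62*79.7/ln(0.075/0.065) = 8244.63 W

8244.63 W


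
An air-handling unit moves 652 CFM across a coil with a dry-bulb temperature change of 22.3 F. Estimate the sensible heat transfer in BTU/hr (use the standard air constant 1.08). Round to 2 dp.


Q = 1.08 * 652 * 22.3 = 15702.77 BTU/hr

15702.77 BTU/hr


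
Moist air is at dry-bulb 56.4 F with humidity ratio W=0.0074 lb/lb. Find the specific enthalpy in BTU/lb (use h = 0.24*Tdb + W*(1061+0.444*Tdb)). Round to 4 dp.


h = 0.24*56.4 + 0.0074*(1061+0.444*56.4) = 21.5727 BTU/lb

21.5727 BTU/lb


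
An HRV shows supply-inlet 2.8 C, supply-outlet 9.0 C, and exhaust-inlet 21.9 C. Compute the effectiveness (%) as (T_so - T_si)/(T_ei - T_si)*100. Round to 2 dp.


eff = (9.0-2.8)/(21.9-2.8)*100 = 32.46 %

32.46 %


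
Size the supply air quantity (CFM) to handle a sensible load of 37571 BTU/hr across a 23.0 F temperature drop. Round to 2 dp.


CFM = 37571 / (1.08 * 23.0) = 1512.52

1512.52 CFM


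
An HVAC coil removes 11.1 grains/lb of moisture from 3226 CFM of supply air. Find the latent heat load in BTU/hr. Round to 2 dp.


Q = 0.68 * 3226 * 11.1 = 24349.85 BTU/hr

24349.85 BTU/hr


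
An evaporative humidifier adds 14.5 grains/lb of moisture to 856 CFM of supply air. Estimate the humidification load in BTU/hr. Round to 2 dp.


Q = 0.68 * 856 * 14.5 = 8440.16 BTU/hr

8440.16 BTU/hr


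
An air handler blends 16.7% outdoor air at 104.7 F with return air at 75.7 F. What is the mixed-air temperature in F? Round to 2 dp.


T_mix = 75.7 + (16.7/100)*(104.7-75.7) = 80.54 F

80.54 F


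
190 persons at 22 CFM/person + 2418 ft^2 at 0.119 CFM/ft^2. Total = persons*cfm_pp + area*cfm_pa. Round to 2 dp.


Total = 190*22 + 2418*0.119 = 4467.74 CFM

4467.74 CFM


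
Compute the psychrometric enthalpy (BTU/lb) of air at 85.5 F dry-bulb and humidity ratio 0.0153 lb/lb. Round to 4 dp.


h = 0.24*85.5 + 0.0153*(1061+0.444*85.5) = 37.3341 BTU/lb

37.3341 BTU/lb


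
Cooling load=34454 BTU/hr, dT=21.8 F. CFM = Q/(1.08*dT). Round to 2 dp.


CFM = 34454 / (1.08 * 21.8) = 1463.39

1463.39 CFM


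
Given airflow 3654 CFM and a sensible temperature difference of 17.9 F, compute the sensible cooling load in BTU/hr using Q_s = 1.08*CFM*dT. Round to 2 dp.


Q = 1.08 * 3654 * 17.9 = 70639.13 BTU/hr

70639.13 BTU/hr


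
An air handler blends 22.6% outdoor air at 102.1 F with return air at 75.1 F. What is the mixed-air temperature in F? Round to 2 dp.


T_mix = 75.1 + (22.6/100)*(102.1-75.1) = 81.20 F

81.20 F


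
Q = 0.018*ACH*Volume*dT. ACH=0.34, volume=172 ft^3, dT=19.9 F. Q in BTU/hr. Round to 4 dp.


Q = 0.018 * 0.34 * 172 * 19.9 = 20.9475 BTU/hr

20.9475 BTU/hr


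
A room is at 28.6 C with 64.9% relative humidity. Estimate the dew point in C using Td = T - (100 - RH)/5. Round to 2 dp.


Td = 28.6 - (100-64.9)/5 = 21.58 C

21.58 C


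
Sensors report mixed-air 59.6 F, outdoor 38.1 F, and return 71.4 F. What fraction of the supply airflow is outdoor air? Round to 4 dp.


frac = (59.6 - 71.4) / (38.1 - 71.4) = 0.3544

0.3544


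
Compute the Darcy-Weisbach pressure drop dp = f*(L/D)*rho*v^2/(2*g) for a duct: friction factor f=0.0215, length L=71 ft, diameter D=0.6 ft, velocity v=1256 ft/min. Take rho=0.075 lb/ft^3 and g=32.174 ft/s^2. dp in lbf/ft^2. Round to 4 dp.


v_fps = 1256/60 = 20.9333 ft/s
dp = 0.0215*(71/0.6)*0.075*20.9333^2/(2*32.174) = 1.2994 lbf/ft^2

1.2994 lbf/ft^2


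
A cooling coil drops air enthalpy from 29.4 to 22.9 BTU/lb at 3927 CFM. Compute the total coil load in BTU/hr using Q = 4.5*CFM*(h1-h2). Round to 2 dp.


Q = 4.5 * 3927 * (29.4 - 22.9) = 114864.75 BTU/hr

114864.75 BTU/hr


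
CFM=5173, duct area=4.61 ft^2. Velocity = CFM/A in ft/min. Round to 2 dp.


V = 5173 / 4.61 = 1122.13 ft/min

1122.13 ft/min


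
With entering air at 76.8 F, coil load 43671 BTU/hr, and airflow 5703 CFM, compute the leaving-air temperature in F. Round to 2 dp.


dT = 43671/(1.08*5703) = 7.0903
T_leave = 76.8 - 7.0903 = 69.71 F

69.71 F


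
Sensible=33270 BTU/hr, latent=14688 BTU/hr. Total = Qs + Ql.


Qt = 33270 + 14688 = 47958 BTU/hr

47958 BTU/hr


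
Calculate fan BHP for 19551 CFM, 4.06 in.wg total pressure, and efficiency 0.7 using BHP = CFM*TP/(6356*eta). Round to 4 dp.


BHP = 19551 * 4.06 / (6356 * 0.7) = 17.8407 hp

17.8407 hp


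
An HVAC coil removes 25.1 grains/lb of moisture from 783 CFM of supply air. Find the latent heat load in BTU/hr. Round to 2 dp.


Q = 0.68 * 783 * 25.1 = 13364.24 BTU/hr

13364.24 BTU/hr


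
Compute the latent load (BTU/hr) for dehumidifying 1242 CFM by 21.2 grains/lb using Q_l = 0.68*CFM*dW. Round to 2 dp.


Q = 0.68 * 1242 * 21.2 = 17904.67 BTU/hr

17904.67 BTU/hr


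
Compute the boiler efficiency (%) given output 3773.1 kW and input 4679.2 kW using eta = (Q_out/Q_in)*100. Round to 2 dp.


eta = (3773.1/4679.2)*100 = 80.64 %

80.64 %


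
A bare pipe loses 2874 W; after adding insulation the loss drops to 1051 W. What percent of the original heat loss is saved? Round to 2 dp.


Savings = ((2874-1051)/2874)*100 = 63.43 %

63.43 %


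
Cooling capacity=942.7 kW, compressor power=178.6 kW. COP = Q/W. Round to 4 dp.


COP = 942.7 / 178.6 = 5.2783

5.2783


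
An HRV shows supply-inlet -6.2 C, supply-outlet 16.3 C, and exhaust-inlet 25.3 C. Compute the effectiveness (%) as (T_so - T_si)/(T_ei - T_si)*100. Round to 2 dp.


eff = (16.3-(-6.2))/(25.3-(-6.2))*100 = 71.43 %

71.43 %


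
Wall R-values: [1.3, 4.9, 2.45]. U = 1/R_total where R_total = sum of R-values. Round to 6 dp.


R_total = 1.3 + 4.9 + 2.45 = 8.65
U = 1/8.65 = 0.115607

0.115607


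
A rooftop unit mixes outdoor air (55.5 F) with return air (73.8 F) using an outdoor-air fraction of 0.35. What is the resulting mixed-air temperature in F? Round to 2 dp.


T_mix = 0.35*55.5 + 0.65*73.8 = 67.40 F

67.40 F


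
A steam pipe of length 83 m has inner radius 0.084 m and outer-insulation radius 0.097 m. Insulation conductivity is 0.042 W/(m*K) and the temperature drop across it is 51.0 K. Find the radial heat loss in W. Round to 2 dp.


Q = 2*pi*0.042*83*51.0/ln(0.097/0.084) = 7763.08 W

7763.08 W


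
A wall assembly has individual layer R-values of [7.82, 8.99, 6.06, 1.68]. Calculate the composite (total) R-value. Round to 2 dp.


R_total = 7.82 + 8.99 + 6.06 + 1.68 = 24.55

24.55


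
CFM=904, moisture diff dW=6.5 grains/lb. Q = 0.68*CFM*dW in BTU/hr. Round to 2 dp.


Q = 0.68 * 904 * 6.5 = 3995.68 BTU/hr

3995.68 BTU/hr


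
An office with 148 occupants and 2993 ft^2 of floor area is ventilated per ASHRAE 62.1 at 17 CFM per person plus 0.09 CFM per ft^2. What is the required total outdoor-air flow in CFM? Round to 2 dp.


Total = 148*17 + 2993*0.09 = 2785.37 CFM

2785.37 CFM


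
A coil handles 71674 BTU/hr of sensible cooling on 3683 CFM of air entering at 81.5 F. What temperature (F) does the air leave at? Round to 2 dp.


dT = 71674/(1.08*3683) = 18.0192
T_leave = 81.5 - 18.0192 = 63.48 F

63.48 F


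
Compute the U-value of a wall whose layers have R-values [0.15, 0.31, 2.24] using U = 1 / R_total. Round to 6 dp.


R_total = 0.15 + 0.31 + 2.24 = 2.70
U = 1/2.70 = 0.370370

0.370370


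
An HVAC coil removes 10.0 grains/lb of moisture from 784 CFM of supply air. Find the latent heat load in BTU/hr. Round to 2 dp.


Q = 0.68 * 784 * 10.0 = 5331.20 BTU/hr

5331.20 BTU/hr


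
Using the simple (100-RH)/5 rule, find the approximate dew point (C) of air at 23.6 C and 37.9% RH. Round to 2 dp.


Td = 23.6 - (100-37.9)/5 = 11.18 C

11.18 C


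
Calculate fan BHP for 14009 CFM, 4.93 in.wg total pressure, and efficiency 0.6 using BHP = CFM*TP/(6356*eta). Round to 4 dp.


BHP = 14009 * 4.93 / (6356 * 0.6) = 18.1100 hp

18.1100 hp


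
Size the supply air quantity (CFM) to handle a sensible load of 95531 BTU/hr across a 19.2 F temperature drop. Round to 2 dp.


CFM = 95531 / (1.08 * 19.2) = 4607.01

4607.01 CFM


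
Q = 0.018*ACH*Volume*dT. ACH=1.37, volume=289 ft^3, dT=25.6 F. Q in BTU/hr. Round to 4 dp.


Q = 0.018 * 1.37 * 289 * 25.6 = 182.4445 BTU/hr

182.4445 BTU/hr


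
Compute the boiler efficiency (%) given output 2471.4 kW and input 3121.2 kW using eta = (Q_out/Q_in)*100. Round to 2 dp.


eta = (2471.4/3121.2)*100 = 79.18 %

79.18 %


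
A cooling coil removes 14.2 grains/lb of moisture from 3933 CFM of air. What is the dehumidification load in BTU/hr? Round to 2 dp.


Q = 0.68 * 3933 * 14.2 = 37977.05 BTU/hr

37977.05 BTU/hr


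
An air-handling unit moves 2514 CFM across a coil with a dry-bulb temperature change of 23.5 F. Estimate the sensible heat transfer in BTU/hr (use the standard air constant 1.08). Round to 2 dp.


Q = 1.08 * 2514 * 23.5 = 63805.32 BTU/hr

63805.32 BTU/hr


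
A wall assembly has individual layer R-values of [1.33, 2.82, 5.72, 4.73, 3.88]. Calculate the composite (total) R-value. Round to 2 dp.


R_total = 1.33 + 2.82 + 5.72 + 4.73 + 3.88 = 18.48

18.48


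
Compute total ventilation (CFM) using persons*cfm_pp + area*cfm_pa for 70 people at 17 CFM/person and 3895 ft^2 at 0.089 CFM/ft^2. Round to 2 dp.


Total = 70*17 + 3895*0.089 = 1536.66 CFM

1536.66 CFM


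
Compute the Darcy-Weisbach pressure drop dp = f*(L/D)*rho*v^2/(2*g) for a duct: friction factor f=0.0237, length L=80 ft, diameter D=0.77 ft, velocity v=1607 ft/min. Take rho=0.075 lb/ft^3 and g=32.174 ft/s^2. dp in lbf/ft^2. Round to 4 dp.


v_fps = 1607/60 = 26.7833 ft/s
dp = 0.0237*(80/0.77)*0.075*26.7833^2/(2*32.174) = 2.0587 lbf/ft^2

2.0587 lbf/ft^2


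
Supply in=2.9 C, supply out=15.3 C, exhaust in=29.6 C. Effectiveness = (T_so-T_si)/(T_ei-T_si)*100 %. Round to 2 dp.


eff = (15.3-2.9)/(29.6-2.9)*100 = 46.44 %

46.44 %


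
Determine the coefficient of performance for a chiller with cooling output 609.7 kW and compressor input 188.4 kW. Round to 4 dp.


COP = 609.7 / 188.4 = 3.2362

3.2362


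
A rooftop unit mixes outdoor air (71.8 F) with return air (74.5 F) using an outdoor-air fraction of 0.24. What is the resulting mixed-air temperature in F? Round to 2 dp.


T_mix = 0.24*71.8 + 0.76*74.5 = 73.85 F

73.85 F


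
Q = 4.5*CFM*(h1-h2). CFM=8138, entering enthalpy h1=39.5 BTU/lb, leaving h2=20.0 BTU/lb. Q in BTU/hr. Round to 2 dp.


Q = 4.5 * 8138 * (39.5 - 20.0) = 714109.50 BTU/hr

714109.50 BTU/hr


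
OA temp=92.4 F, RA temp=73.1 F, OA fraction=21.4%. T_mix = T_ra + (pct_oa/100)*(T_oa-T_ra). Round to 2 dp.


T_mix = 73.1 + (21.4/100)*(92.4-73.1) = 77.23 F

77.23 F


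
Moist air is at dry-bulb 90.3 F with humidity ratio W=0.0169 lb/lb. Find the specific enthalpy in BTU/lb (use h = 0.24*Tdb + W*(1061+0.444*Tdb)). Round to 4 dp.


h = 0.24*90.3 + 0.0169*(1061+0.444*90.3) = 40.2805 BTU/lb

40.2805 BTU/lb


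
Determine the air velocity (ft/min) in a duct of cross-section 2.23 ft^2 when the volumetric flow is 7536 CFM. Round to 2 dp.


V = 7536 / 2.23 = 3379.37 ft/min

3379.37 ft/min


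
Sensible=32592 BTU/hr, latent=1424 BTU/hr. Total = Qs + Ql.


Qt = 32592 + 1424 = 34016 BTU/hr

34016 BTU/hr


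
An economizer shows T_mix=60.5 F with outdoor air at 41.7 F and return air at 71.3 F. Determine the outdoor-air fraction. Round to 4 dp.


frac = (60.5 - 71.3) / (41.7 - 71.3) = 0.3649

0.3649


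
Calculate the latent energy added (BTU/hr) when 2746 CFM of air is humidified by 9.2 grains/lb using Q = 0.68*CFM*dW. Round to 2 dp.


Q = 0.68 * 2746 * 9.2 = 17178.98 BTU/hr

17178.98 BTU/hr


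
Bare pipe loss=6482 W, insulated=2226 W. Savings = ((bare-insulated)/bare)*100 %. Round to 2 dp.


Savings = ((6482-2226)/6482)*100 = 65.66 %

65.66 %


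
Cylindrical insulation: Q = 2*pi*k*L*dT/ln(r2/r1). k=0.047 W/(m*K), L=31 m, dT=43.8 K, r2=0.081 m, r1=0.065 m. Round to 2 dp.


Q = 2*pi*0.047*31*43.8/ln(0.081/0.065) = 1822.09 W

1822.09 W


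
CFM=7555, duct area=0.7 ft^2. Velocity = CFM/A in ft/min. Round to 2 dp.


V = 7555 / 0.7 = 10792.86 ft/min

10792.86 ft/min


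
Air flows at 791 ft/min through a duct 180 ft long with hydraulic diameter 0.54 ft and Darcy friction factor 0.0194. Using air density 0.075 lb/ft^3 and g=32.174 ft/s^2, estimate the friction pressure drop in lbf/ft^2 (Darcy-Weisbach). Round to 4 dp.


v_fps = 791/60 = 13.1833 ft/s
dp = 0.0194*(180/0.54)*0.075*13.1833^2/(2*32.174) = 1.3100 lbf/ft^2

1.3100 lbf/ft^2


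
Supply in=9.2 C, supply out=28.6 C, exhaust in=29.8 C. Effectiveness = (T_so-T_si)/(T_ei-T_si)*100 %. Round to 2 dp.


eff = (28.6-9.2)/(29.8-9.2)*100 = 94.17 %

94.17 %


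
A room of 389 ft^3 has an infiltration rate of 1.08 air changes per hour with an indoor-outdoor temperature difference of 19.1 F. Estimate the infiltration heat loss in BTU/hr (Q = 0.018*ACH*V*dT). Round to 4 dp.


Q = 0.018 * 1.08 * 389 * 19.1 = 144.4373 BTU/hr

144.4373 BTU/hr


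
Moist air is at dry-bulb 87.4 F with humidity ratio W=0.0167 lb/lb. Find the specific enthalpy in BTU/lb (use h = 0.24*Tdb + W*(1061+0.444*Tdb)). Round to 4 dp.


h = 0.24*87.4 + 0.0167*(1061+0.444*87.4) = 39.3428 BTU/lb

39.3428 BTU/lb


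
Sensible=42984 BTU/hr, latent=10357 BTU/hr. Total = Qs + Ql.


Qt = 42984 + 10357 = 53341 BTU/hr

53341 BTU/hr


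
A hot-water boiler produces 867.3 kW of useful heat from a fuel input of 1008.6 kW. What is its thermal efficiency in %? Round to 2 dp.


eta = (867.3/1008.6)*100 = 85.99 %

85.99 %


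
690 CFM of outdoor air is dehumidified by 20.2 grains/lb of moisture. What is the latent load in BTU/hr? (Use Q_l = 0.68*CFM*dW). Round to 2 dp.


Q = 0.68 * 690 * 20.2 = 9477.84 BTU/hr

9477.84 BTU/hr


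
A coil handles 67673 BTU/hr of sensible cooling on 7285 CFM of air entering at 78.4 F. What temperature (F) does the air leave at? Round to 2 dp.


dT = 67673/(1.08*7285) = 8.6013
T_leave = 78.4 - 8.6013 = 69.80 F

69.80 F


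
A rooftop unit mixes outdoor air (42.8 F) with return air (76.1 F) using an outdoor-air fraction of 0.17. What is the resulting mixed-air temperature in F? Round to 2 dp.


T_mix = 0.17*42.8 + 0.83*76.1 = 70.44 F

70.44 F


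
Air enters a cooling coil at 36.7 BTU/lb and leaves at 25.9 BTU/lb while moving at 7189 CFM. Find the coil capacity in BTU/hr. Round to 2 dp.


Q = 4.5 * 7189 * (36.7 - 25.9) = 349385.40 BTU/hr

349385.40 BTU/hr


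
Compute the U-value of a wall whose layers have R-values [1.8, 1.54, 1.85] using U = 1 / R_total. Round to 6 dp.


R_total = 1.8 + 1.54 + 1.85 = 5.19
U = 1/5.19 = 0.192678

0.192678


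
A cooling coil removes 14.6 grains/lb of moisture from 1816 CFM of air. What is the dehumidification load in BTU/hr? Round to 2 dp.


Q = 0.68 * 1816 * 14.6 = 18029.25 BTU/hr

18029.25 BTU/hr


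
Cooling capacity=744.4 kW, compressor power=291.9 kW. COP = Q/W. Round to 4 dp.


COP = 744.4 / 291.9 = 2.5502

2.5502


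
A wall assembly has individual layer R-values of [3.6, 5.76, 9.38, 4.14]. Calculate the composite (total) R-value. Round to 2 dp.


R_total = 3.6 + 5.76 + 9.38 + 4.14 = 22.88

22.88


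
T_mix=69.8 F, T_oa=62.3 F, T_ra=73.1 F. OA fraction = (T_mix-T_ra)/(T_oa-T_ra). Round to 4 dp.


frac = (69.8 - 73.1) / (62.3 - 73.1) = 0.3056

0.3056


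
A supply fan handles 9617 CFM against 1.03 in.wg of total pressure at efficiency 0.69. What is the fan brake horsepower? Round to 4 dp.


BHP = 9617 * 1.03 / (6356 * 0.69) = 2.2586 hp

2.2586 hp


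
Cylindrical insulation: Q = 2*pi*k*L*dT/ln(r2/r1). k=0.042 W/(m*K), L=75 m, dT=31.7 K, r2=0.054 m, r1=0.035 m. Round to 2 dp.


Q = 2*pi*0.042*75*31.7/ln(0.054/0.035) = 1446.85 W

1446.85 W


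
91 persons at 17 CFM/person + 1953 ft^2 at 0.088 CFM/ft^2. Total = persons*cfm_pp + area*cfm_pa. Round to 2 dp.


Total = 91*17 + 1953*0.088 = 1718.86 CFM

1718.86 CFM


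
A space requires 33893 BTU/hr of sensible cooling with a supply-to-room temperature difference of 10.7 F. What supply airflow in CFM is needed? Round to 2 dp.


CFM = 33893 / (1.08 * 10.7) = 2932.94

2932.94 CFM


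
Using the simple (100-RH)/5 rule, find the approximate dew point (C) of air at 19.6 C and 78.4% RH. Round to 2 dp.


Td = 19.6 - (100-78.4)/5 = 15.28 C

15.28 C


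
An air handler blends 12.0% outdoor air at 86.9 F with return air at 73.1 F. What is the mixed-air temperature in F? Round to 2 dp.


T_mix = 73.1 + (12.0/100)*(86.9-73.1) = 74.76 F

74.76 F


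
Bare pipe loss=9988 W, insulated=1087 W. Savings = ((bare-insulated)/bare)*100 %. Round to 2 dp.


Savings = ((9988-1087)/9988)*100 = 89.12 %

89.12 %


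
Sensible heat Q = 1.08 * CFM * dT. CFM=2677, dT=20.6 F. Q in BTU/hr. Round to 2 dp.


Q = 1.08 * 2677 * 20.6 = 59557.90 BTU/hr

59557.90 BTU/hr


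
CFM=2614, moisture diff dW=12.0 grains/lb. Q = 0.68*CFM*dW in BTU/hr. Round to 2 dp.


Q = 0.68 * 2614 * 12.0 = 21330.24 BTU/hr

21330.24 BTU/hr


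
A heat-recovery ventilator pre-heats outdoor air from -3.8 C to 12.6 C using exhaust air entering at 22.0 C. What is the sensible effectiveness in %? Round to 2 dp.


eff = (12.6-(-3.8))/(22.0-(-3.8))*100 = 63.57 %

63.57 %


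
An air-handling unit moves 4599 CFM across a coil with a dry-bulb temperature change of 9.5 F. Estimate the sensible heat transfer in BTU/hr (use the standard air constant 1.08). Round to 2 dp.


Q = 1.08 * 4599 * 9.5 = 47185.74 BTU/hr

47185.74 BTU/hr


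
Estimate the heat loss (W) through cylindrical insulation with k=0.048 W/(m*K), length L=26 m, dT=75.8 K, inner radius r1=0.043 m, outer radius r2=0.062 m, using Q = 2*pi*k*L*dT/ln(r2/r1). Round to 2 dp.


Q = 2*pi*0.048*26*75.8/ln(0.062/0.043) = 1624.28 W

1624.28 W


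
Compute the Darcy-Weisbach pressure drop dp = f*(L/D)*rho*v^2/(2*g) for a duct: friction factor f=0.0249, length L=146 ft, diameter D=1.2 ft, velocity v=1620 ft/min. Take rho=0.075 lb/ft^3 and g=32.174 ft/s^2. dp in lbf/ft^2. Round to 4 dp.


v_fps = 1620/60 = 27.0 ft/s
dp = 0.0249*(146/1.2)*0.075*27.0^2/(2*32.174) = 2.5741 lbf/ft^2

2.5741 lbf/ft^2


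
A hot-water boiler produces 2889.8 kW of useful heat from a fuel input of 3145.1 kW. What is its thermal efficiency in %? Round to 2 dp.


eta = (2889.8/3145.1)*100 = 91.88 %

91.88 %


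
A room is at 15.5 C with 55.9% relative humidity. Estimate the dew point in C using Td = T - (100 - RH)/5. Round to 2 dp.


Td = 15.5 - (100-55.9)/5 = 6.68 C

6.68 C


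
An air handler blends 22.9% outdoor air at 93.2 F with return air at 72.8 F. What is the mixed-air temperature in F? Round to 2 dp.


T_mix = 72.8 + (22.9/100)*(93.2-72.8) = 77.47 F

77.47 F


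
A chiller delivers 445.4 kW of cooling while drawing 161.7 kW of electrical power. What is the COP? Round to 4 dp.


COP = 445.4 / 161.7 = 2.7545

2.7545


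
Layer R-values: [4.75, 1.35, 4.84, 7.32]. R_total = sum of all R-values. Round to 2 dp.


R_total = 4.75 + 1.35 + 4.84 + 7.32 = 18.26

18.26


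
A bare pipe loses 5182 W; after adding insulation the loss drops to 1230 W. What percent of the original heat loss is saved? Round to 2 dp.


Savings = ((5182-1230)/5182)*100 = 76.26 %

76.26 %


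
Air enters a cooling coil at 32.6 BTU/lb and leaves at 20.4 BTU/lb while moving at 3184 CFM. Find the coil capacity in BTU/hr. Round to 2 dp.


Q = 4.5 * 3184 * (32.6 - 20.4) = 174801.60 BTU/hr

174801.60 BTU/hr


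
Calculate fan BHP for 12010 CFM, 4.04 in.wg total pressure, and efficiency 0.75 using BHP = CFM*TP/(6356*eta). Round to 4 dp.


BHP = 12010 * 4.04 / (6356 * 0.75) = 10.1784 hp

10.1784 hp


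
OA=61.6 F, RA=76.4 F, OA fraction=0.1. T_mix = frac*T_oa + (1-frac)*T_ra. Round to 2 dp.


T_mix = 0.1*61.6 + 0.9*76.4 = 74.92 F

74.92 F


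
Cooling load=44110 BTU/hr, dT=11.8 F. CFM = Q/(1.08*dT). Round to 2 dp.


CFM = 44110 / (1.08 * 11.8) = 3461.24

3461.24 CFM


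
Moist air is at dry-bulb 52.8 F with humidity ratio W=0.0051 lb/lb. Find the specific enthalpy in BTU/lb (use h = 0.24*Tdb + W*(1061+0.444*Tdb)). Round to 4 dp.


h = 0.24*52.8 + 0.0051*(1061+0.444*52.8) = 18.2027 BTU/lb

18.2027 BTU/lb


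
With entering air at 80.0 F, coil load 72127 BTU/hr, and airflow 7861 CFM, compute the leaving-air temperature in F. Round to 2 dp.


dT = 72127/(1.08*7861) = 8.4956
T_leave = 80.0 - 8.4956 = 71.50 F

71.50 F


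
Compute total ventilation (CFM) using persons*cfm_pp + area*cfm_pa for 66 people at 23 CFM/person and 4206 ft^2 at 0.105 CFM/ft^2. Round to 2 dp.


Total = 66*23 + 4206*0.105 = 1959.63 CFM

1959.63 CFM


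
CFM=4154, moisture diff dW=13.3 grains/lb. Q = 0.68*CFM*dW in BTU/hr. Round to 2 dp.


Q = 0.68 * 4154 * 13.3 = 37568.78 BTU/hr

37568.78 BTU/hr


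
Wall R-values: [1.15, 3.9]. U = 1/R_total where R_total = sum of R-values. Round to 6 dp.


R_total = 1.15 + 3.9 = 5.05
U = 1/5.05 = 0.198020

0.198020


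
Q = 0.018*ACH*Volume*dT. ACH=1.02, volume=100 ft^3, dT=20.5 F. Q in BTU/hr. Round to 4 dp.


Q = 0.018 * 1.02 * 100 * 20.5 = 37.6380 BTU/hr

37.6380 BTU/hr


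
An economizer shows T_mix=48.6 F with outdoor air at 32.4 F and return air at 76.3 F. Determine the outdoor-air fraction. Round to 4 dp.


frac = (48.6 - 76.3) / (32.4 - 76.3) = 0.6310

0.6310


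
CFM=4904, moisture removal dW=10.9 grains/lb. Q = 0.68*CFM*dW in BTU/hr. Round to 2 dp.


Q = 0.68 * 4904 * 10.9 = 36348.45 BTU/hr

36348.45 BTU/hr


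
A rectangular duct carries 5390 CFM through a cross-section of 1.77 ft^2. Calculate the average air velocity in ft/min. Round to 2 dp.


V = 5390 / 1.77 = 3045.20 ft/min

3045.20 ft/min


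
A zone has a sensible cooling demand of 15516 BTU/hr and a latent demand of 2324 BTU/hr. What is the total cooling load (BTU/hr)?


Qt = 15516 + 2324 = 17840 BTU/hr

17840 BTU/hr


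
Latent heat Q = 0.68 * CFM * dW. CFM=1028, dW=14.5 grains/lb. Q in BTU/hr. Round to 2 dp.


Q = 0.68 * 1028 * 14.5 = 10136.08 BTU/hr

10136.08 BTU/hr


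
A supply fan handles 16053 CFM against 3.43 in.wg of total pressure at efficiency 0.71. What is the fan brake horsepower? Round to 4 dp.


BHP = 16053 * 3.43 / (6356 * 0.71) = 12.2014 hp

12.2014 hp


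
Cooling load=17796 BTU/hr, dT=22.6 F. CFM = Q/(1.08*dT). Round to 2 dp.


CFM = 17796 / (1.08 * 22.6) = 729.11

729.11 CFM


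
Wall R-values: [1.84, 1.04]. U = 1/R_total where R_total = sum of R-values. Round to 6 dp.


R_total = 1.84 + 1.04 = 2.88
U = 1/2.88 = 0.347222

0.347222


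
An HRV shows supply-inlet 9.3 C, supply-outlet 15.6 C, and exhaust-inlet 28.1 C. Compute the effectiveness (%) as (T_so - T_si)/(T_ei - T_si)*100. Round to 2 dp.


eff = (15.6-9.3)/(28.1-9.3)*100 = 33.51 %

33.51 %


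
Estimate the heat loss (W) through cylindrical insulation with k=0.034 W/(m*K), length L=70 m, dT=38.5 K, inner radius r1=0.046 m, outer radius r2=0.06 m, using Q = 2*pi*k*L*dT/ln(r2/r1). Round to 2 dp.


Q = 2*pi*0.034*70*38.5/ln(0.06/0.046) = 2166.81 W

2166.81 W


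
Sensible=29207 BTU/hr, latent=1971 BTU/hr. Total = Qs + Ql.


Qt = 29207 + 1971 = 31178 BTU/hr

31178 BTU/hr


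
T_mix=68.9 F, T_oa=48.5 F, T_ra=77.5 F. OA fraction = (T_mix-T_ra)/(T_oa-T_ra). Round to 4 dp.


frac = (68.9 - 77.5) / (48.5 - 77.5) = 0.2966

0.2966


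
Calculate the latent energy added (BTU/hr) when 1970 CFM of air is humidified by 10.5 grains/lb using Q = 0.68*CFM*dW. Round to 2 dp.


Q = 0.68 * 1970 * 10.5 = 14065.80 BTU/hr

14065.80 BTU/hr


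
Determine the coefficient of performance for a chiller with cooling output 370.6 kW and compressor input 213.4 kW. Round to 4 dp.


COP = 370.6 / 213.4 = 1.7366

1.7366


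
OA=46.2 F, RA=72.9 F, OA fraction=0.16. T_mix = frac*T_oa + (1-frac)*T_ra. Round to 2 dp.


T_mix = 0.16*46.2 + 0.84*72.9 = 68.63 F

68.63 F


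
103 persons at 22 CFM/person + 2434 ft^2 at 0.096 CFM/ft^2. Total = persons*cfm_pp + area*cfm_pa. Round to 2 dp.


Total = 103*22 + 2434*0.096 = 2499.66 CFM

2499.66 CFM


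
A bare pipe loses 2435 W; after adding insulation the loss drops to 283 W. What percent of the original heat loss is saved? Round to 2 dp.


Savings = ((2435-283)/2435)*100 = 88.38 %

88.38 %


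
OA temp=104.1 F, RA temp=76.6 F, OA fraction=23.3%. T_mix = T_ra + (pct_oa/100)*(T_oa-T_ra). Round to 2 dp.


T_mix = 76.6 + (23.3/100)*(104.1-76.6) = 83.01 F

83.01 F


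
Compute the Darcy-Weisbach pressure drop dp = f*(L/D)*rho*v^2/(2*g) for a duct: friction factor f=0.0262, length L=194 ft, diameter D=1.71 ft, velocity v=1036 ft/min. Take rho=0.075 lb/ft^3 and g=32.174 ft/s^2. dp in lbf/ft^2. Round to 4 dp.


v_fps = 1036/60 = 17.2667 ft/s
dp = 0.0262*(194/1.71)*0.075*17.2667^2/(2*32.174) = 1.0329 lbf/ft^2

1.0329 lbf/ft^2


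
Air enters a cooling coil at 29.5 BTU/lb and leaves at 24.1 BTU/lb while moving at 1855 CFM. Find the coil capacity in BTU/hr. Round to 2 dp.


Q = 4.5 * 1855 * (29.5 - 24.1) = 45076.50 BTU/hr

45076.50 BTU/hr


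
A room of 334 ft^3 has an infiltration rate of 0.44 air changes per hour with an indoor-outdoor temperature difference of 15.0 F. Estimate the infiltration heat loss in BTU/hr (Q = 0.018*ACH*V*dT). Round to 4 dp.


Q = 0.018 * 0.44 * 334 * 15.0 = 39.6792 BTU/hr

39.6792 BTU/hr


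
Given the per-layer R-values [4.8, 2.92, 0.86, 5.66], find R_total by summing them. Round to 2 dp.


R_total = 4.8 + 2.92 + 0.86 + 5.66 = 14.24

14.24


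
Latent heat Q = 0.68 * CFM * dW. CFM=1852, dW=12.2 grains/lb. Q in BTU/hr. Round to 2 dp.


Q = 0.68 * 1852 * 12.2 = 15364.19 BTU/hr

15364.19 BTU/hr


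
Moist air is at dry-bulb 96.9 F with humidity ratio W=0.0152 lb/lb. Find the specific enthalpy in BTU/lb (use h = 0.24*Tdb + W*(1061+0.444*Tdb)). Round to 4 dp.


h = 0.24*96.9 + 0.0152*(1061+0.444*96.9) = 40.0372 BTU/lb

40.0372 BTU/lb


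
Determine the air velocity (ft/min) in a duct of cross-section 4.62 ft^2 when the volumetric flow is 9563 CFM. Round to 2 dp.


V = 9563 / 4.62 = 2069.91 ft/min

2069.91 ft/min


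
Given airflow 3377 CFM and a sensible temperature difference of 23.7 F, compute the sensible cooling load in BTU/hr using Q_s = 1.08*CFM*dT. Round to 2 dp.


Q = 1.08 * 3377 * 23.7 = 86437.69 BTU/hr

86437.69 BTU/hr


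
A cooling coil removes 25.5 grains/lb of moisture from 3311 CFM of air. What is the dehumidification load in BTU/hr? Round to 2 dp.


Q = 0.68 * 3311 * 25.5 = 57412.74 BTU/hr

57412.74 BTU/hr


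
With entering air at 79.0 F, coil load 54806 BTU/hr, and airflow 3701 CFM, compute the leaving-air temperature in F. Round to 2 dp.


dT = 54806/(1.08*3701) = 13.7115
T_leave = 79.0 - 13.7115 = 65.29 F

65.29 F


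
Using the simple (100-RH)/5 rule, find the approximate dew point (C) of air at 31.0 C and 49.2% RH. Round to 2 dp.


Td = 31.0 - (100-49.2)/5 = 20.84 C

20.84 C


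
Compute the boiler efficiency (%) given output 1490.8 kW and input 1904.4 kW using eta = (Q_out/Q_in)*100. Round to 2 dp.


eta = (1490.8/1904.4)*100 = 78.28 %

78.28 %


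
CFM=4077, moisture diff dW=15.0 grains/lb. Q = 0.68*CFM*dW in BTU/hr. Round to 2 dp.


Q = 0.68 * 4077 * 15.0 = 41585.40 BTU/hr

41585.40 BTU/hr


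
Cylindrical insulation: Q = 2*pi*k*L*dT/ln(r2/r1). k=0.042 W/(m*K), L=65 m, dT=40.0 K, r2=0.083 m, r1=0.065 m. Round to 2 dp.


Q = 2*pi*0.042*65*40.0/ln(0.083/0.065) = 2806.77 W

2806.77 W


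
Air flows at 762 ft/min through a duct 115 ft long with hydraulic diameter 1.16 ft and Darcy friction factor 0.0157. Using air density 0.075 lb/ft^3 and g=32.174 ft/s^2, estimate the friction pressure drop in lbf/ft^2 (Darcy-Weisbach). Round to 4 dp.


v_fps = 762/60 = 12.7 ft/s
dp = 0.0157*(115/1.16)*0.075*12.7^2/(2*32.174) = 0.2926 lbf/ft^2

0.2926 lbf/ft^2


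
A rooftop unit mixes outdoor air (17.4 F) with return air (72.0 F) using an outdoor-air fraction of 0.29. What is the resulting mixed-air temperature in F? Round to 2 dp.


T_mix = 0.29*17.4 + 0.71*72.0 = 56.17 F

56.17 F


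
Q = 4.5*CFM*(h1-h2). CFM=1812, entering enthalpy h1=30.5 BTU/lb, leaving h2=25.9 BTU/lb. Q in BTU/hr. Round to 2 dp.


Q = 4.5 * 1812 * (30.5 - 25.9) = 37508.40 BTU/hr

37508.40 BTU/hr


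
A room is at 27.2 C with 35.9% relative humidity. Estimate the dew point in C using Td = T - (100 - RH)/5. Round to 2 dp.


Td = 27.2 - (100-35.9)/5 = 14.38 C

14.38 C


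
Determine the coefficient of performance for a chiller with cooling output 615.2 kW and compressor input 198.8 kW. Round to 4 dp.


COP = 615.2 / 198.8 = 3.0946

3.0946


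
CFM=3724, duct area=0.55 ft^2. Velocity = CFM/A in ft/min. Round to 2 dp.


V = 3724 / 0.55 = 6770.91 ft/min

6770.91 ft/min


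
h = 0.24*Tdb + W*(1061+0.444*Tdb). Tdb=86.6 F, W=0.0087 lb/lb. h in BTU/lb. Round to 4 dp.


h = 0.24*86.6 + 0.0087*(1061+0.444*86.6) = 30.3492 BTU/lb

30.3492 BTU/lb


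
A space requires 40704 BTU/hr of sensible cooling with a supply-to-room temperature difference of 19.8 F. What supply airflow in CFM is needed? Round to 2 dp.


CFM = 40704 / (1.08 * 19.8) = 1903.48

1903.48 CFM
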